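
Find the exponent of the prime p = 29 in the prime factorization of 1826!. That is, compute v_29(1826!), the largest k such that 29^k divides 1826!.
v_29(1826!) = 64

Legendre's formula: v_p(n!) = Σ_{k ≥ 1} ⌊n / p^k⌋. For p = 29, n = 1826, the terms are:
  ⌊1826/29^1⌋ = ⌊1826/29⌋ = 62
  ⌊1826/29^2⌋ = ⌊1826/841⌋ = 2
(the next term ⌊1826/29^3⌋ = 0, terminating the sum). Summing: v_29(1826!) = 62 + 2 = 64.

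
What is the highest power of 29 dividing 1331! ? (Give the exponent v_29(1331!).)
v_29(1331!) = 46

Legendre's formula: v_p(n!) = Σ_{k ≥ 1} ⌊n / p^k⌋. For p = 29, n = 1331, the terms are:
  ⌊1331/29^1⌋ = ⌊1331/29⌋ = 45
  ⌊1331/29^2⌋ = ⌊1331/841⌋ = 1
(the next term ⌊1331/29^3⌋ = 0, terminating the sum). Summing: v_29(1331!) = 45 + 1 = 46.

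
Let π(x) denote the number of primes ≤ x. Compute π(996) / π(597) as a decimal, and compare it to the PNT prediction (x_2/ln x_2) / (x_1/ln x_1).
π(996)/π(597) = 167/108 ≈ 1.5463;  PNT prediction ≈ 1.5447.

π(597) = 108 and π(996) = 167, so π(996)/π(597) ≈ 1.5463. The PNT-predicted ratio is (996/ln(996)) / (597/ln(597)) ≈ 1.5447. The two agree to within a few percent, as expected.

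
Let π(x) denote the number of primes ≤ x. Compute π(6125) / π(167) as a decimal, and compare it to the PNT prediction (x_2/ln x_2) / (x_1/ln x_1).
π(6125)/π(167) = 798/39 ≈ 20.4615;  PNT prediction ≈ 21.5261.

π(167) = 39 and π(6125) = 798, so π(6125)/π(167) ≈ 20.4615. The PNT-predicted ratio is (6125/ln(6125)) / (167/ln(167)) ≈ 21.5261. The two agree to within a few percent, as expected.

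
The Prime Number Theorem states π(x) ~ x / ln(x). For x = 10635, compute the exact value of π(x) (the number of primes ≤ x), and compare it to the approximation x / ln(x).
π(10635) = 1297;  x/ln(x) ≈ 1147.01;  relative error ≈ 11.56%.

Directly count primes up to 10635: π(10635) = 1297. The PNT approximation gives 10635/ln(10635) ≈ 10635/9.27191 ≈ 1147.01. Relative error (π(x) − x/ln(x)) / π(x) ≈ 11.56%; the approximation is known to undercount slightly (Li(x) is a better estimate).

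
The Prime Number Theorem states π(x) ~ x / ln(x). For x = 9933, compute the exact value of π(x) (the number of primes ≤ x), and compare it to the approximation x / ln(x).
π(9933) = 1225;  x/ln(x) ≈ 1079.25;  relative error ≈ 11.90%.

Directly count primes up to 9933: π(9933) = 1225. The PNT approximation gives 9933/ln(9933) ≈ 9933/9.20362 ≈ 1079.25. Relative error (π(x) − x/ln(x)) / π(x) ≈ 11.90%; the approximation is known to undercount slightly (Li(x) is a better estimate).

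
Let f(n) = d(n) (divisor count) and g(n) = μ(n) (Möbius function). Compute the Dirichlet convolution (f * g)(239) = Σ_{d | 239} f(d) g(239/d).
(d * μ)(239) = 1

Divisors of 239: [1, 239]. For each d | 239:
  d = 1: d(1) · μ(239/1) = 1 · -1 = -1
  d = 239: d(239) · μ(239/239) = 2 · 1 = 2
Summing: (d * μ)(239) = -1 + 2 = 1.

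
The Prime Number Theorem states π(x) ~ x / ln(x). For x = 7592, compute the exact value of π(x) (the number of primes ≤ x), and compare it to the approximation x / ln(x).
π(7592) = 965;  x/ln(x) ≈ 849.71;  relative error ≈ 11.95%.

Directly count primes up to 7592: π(7592) = 965. The PNT approximation gives 7592/ln(7592) ≈ 7592/8.93485 ≈ 849.71. Relative error (π(x) − x/ln(x)) / π(x) ≈ 11.95%; the approximation is known to undercount slightly (Li(x) is a better estimate).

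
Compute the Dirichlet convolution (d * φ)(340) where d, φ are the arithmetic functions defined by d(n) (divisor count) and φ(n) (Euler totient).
(d * φ)(340) = 756

Divisors of 340: [1, 2, 4, 5, 10, 17, 20, 34, 68, 85, 170, 340]. For each d | 340:
  d = 1: d(1) · φ(340/1) = 1 · 128 = 128
  d = 2: d(2) · φ(340/2) = 2 · 64 = 128
  d = 4: d(4) · φ(340/4) = 3 · 64 = 192
  d = 5: d(5) · φ(340/5) = 2 · 32 = 64
  d = 10: d(10) · φ(340/10) = 4 · 16 = 64
  d = 17: d(17) · φ(340/17) = 2 · 8 = 16
  d = 20: d(20) · φ(340/20) = 6 · 16 = 96
  d = 34: d(34) · φ(340/34) = 4 · 4 = 16
  d = 68: d(68) · φ(340/68) = 6 · 4 = 24
  d = 85: d(85) · φ(340/85) = 4 · 2 = 8
  d = 170: d(170) · φ(340/170) = 8 · 1 = 8
  d = 340: d(340) · φ(340/340) = 12 · 1 = 12
Summing: (d * φ)(340) = 128 + 128 + 192 + 64 + 64 + 16 + 96 + 16 + 24 + 8 + 8 + 12 = 756.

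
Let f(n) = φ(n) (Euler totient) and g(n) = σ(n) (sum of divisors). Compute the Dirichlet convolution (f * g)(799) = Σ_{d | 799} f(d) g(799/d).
(φ * σ)(799) = 3196

Divisors of 799: [1, 17, 47, 799]. For each d | 799:
  d = 1: φ(1) · σ(799/1) = 1 · 864 = 864
  d = 17: φ(17) · σ(799/17) = 16 · 48 = 768
  d = 47: φ(47) · σ(799/47) = 46 · 18 = 828
  d = 799: φ(799) · σ(799/799) = 736 · 1 = 736
Summing: (φ * σ)(799) = 864 + 768 + 828 + 736 = 3196.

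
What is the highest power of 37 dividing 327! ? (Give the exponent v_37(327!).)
v_37(327!) = 8

Legendre's formula: v_p(n!) = Σ_{k ≥ 1} ⌊n / p^k⌋. For p = 37, n = 327, the terms are:
  ⌊327/37^1⌋ = ⌊327/37⌋ = 8
(the next term ⌊327/37^2⌋ = 0, terminating the sum). Summing: v_37(327!) = 8 = 8.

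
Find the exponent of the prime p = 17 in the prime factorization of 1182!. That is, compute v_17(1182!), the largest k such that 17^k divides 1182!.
v_17(1182!) = 73

Legendre's formula: v_p(n!) = Σ_{k ≥ 1} ⌊n / p^k⌋. For p = 17, n = 1182, the terms are:
  ⌊1182/17^1⌋ = ⌊1182/17⌋ = 69
  ⌊1182/17^2⌋ = ⌊1182/289⌋ = 4
(the next term ⌊1182/17^3⌋ = 0, terminating the sum). Summing: v_17(1182!) = 69 + 4 = 73.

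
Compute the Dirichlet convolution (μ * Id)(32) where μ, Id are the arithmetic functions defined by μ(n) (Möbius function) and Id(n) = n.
(μ * Id)(32) = 16

Divisors of 32: [1, 2, 4, 8, 16, 32]. For each d | 32:
  d = 1: μ(1) · Id(32/1) = 1 · 32 = 32
  d = 2: μ(2) · Id(32/2) = -1 · 16 = -16
  d = 4: μ(4) · Id(32/4) = 0 · 8 = 0
  d = 8: μ(8) · Id(32/8) = 0 · 4 = 0
  d = 16: μ(16) · Id(32/16) = 0 · 2 = 0
  d = 32: μ(32) · Id(32/32) = 0 · 1 = 0
Summing: (μ * Id)(32) = 32 + -16 + 0 + 0 + 0 + 0 = 16.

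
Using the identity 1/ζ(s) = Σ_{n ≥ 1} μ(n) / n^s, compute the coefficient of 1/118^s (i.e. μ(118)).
μ(118) = 1

Factor n = 118 = 2 · 59. μ(n) = 0 if any exponent ≥ 2 (not squarefree); otherwise μ(n) = (−1)^{ω(n)} where ω(n) is the number of distinct prime factors. Applying: μ(118) = 1.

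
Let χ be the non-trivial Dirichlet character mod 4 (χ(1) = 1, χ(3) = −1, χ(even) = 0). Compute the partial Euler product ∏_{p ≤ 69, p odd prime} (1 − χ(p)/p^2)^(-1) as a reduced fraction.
∏ = 186965264422467473784849459249589/204088016612535111254016000000000

The odd primes p ≤ 69 are [3, 5, 7, 11, 13, 17, 19, 23, 29, 31, 37, 41, 43, 47, 53, 59, 61, 67]. For each, χ(p) = 1 if p ≡ 1 mod 4, χ(p) = −1 if p ≡ 3 mod 4. Taking (1 − χ(p)/p^2)^(-1) = p^2/(p^2 − χ(p)): (1 − (-1)/3^2)^(-1) · (1 − (1)/5^2)^(-1) · (1 − (-1)/7^2)^(-1) · (1 − (-1)/11^2)^(-1) · (1 − (1)/13^2)^(-1) · (1 − (1)/17^2)^(-1) · (1 − (-1)/19^2)^(-1) · (1 − (-1)/23^2)^(-1) · (1 − (1)/29^2)^(-1) · (1 − (-1)/31^2)^(-1) · (1 − (1)/37^2)^(-1) · (1 − (1)/41^2)^(-1) · (1 − (-1)/43^2)^(-1) · (1 − (-1)/47^2)^(-1) · (1 − (1)/53^2)^(-1) · (1 − (-1)/59^2)^(-1) · (1 − (1)/61^2)^(-1) · (1 − (-1)/67^2)^(-1) = 186965264422467473784849459249589/204088016612535111254016000000000.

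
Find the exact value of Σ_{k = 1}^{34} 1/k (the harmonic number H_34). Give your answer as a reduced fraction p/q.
H_34 = 54062195834749/13127595717600

Direct summation: H_34 = 1 + 1/2 + ... + 1/34. The least common denominator is lcm(1, ..., 34) = 144403552893600; over this denominator the numerator is 144403552893600 + 72201776446800 + 48134517631200 + 36100888223400 + 28880710578720 + 24067258815600 + 20629078984800 + 18050444111700 + 16044839210400 + 14440355289360 + 13127595717600 + 12033629407800 + 11107965607200 + 10314539492400 + 9626903526240 + 9025222055850 + 8494326640800 + 8022419605200 + 7600186994400 + 7220177644680 + 6876359661600 + 6563797858800 + 6278415343200 + 6016814703900 + 5776142115744 + 5553982803600 + 5348279736800 + 5157269746200 + 4979432858400 + 4813451763120 + 4658179125600 + 4512611027925 + 4375865239200 + 4247163320400 = 594684154182239, so H_34 = 594684154182239/144403552893600; reducing by gcd(594684154182239, 144403552893600) = 11 gives 54062195834749/13127595717600 ≈ 4.11821. (The PNT-adjacent estimate ln(34) + γ ≈ 4.10358 matches within O(1/n).)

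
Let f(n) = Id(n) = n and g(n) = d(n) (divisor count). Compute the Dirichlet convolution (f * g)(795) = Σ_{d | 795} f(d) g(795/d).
(Id * d)(795) = 1925

Divisors of 795: [1, 3, 5, 15, 53, 159, 265, 795]. For each d | 795:
  d = 1: Id(1) · d(795/1) = 1 · 8 = 8
  d = 3: Id(3) · d(795/3) = 3 · 4 = 12
  d = 5: Id(5) · d(795/5) = 5 · 4 = 20
  d = 15: Id(15) · d(795/15) = 15 · 2 = 30
  d = 53: Id(53) · d(795/53) = 53 · 4 = 212
  d = 159: Id(159) · d(795/159) = 159 · 2 = 318
  d = 265: Id(265) · d(795/265) = 265 · 2 = 530
  d = 795: Id(795) · d(795/795) = 795 · 1 = 795
Summing: (Id * d)(795) = 8 + 12 + 20 + 30 + 212 + 318 + 530 + 795 = 1925.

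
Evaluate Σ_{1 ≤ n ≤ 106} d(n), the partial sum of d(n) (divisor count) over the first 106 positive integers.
Σ_{n ≤ 106} d(n) = 514

Compute d(n) for each 1 ≤ n ≤ 106: d(1) = 1, d(2) = 2, d(3) = 2, d(4) = 3, d(5) = 2, d(6) = 4, d(7) = 2, d(8) = 4, d(9) = 3, d(10) = 4, d(11) = 2, d(12) = 6, d(13) = 2, d(14) = 4, d(15) = 4, d(16) = 5, d(17) = 2, d(18) = 6, d(19) = 2, d(20) = 6, d(21) = 4, d(22) = 4, d(23) = 2, d(24) = 8, d(25) = 3, d(26) = 4, d(27) = 4, d(28) = 6, d(29) = 2, d(30) = 8, d(31) = 2, d(32) = 6, d(33) = 4, d(34) = 4, d(35) = 4, d(36) = 9, d(37) = 2, d(38) = 4, d(39) = 4, d(40) = 8, d(41) = 2, d(42) = 8, d(43) = 2, d(44) = 6, d(45) = 6, d(46) = 4, d(47) = 2, d(48) = 10, d(49) = 3, d(50) = 6, d(51) = 4, d(52) = 6, d(53) = 2, d(54) = 8, d(55) = 4, d(56) = 8, d(57) = 4, d(58) = 4, d(59) = 2, d(60) = 12, d(61) = 2, d(62) = 4, d(63) = 6, d(64) = 7, d(65) = 4, d(66) = 8, d(67) = 2, d(68) = 6, d(69) = 4, d(70) = 8, d(71) = 2, d(72) = 12, d(73) = 2, d(74) = 4, d(75) = 6, d(76) = 6, d(77) = 4, d(78) = 8, d(79) = 2, d(80) = 10, d(81) = 5, d(82) = 4, d(83) = 2, d(84) = 12, d(85) = 4, d(86) = 4, d(87) = 4, d(88) = 8, d(89) = 2, d(90) = 12, d(91) = 4, d(92) = 6, d(93) = 4, d(94) = 4, d(95) = 4, d(96) = 12, d(97) = 2, d(98) = 6, d(99) = 6, d(100) = 9, d(101) = 2, d(102) = 8, d(103) = 2, d(104) = 8, d(105) = 8, d(106) = 4. Summing all 106 values: 514. (Dirichlet's divisor formula: Σ_{n ≤ x} d(n) = x ln(x) + (2γ − 1) x + O(√x). For x = 106, the asymptotic estimate is ≈ 510.69.)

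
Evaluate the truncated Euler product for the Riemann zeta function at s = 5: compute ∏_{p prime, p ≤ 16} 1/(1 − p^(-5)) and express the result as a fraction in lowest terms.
∏ = 2548391272552125/2457639696903844

The primes p ≤ 16 are [2, 3, 5, 7, 11, 13]. For each prime, (1 − 1/p^5)^(-1) = p^5 / (p^5 − 1). The product is (1 − 1/2^5)^(-1), (1 − 1/3^5)^(-1), (1 − 1/5^5)^(-1), (1 − 1/7^5)^(-1), (1 − 1/11^5)^(-1), (1 − 1/13^5)^(-1) = ∏ p^5 / (p^5 − 1) = 2548391272552125/2457639696903844.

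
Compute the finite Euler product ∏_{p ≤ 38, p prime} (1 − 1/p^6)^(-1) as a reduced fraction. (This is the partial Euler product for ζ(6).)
∏ = 2571922726855099316399649303649342571118604998275/2528078112959041874006989121312570427443559530496

The primes p ≤ 38 are [2, 3, 5, 7, 11, 13, 17, 19, 23, 29, 31, 37]. For each prime, (1 − 1/p^6)^(-1) = p^6 / (p^6 − 1). The product is (1 − 1/2^6)^(-1), (1 − 1/3^6)^(-1), (1 − 1/5^6)^(-1), (1 − 1/7^6)^(-1), (1 − 1/11^6)^(-1), (1 − 1/13^6)^(-1), (1 − 1/17^6)^(-1), (1 − 1/19^6)^(-1), (1 − 1/23^6)^(-1), (1 − 1/29^6)^(-1), (1 − 1/31^6)^(-1), (1 − 1/37^6)^(-1) = ∏ p^6 / (p^6 − 1) = 2571922726855099316399649303649342571118604998275/2528078112959041874006989121312570427443559530496.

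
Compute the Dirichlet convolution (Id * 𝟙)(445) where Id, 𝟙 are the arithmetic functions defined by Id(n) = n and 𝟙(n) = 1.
(Id * 𝟙)(445) = 540

Divisors of 445: [1, 5, 89, 445]. For each d | 445:
  d = 1: Id(1) · 𝟙(445/1) = 1 · 1 = 1
  d = 5: Id(5) · 𝟙(445/5) = 5 · 1 = 5
  d = 89: Id(89) · 𝟙(445/89) = 89 · 1 = 89
  d = 445: Id(445) · 𝟙(445/445) = 445 · 1 = 445
Summing: (Id * 𝟙)(445) = 1 + 5 + 89 + 445 = 540.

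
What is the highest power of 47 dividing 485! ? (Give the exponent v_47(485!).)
v_47(485!) = 10

Legendre's formula: v_p(n!) = Σ_{k ≥ 1} ⌊n / p^k⌋. For p = 47, n = 485, the terms are:
  ⌊485/47^1⌋ = ⌊485/47⌋ = 10
(the next term ⌊485/47^2⌋ = 0, terminating the sum). Summing: v_47(485!) = 10 = 10.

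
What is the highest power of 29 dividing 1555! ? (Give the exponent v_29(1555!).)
v_29(1555!) = 54

Legendre's formula: v_p(n!) = Σ_{k ≥ 1} ⌊n / p^k⌋. For p = 29, n = 1555, the terms are:
  ⌊1555/29^1⌋ = ⌊1555/29⌋ = 53
  ⌊1555/29^2⌋ = ⌊1555/841⌋ = 1
(the next term ⌊1555/29^3⌋ = 0, terminating the sum). Summing: v_29(1555!) = 53 + 1 = 54.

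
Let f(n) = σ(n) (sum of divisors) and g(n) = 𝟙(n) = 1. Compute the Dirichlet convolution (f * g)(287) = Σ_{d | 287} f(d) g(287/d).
(σ * 𝟙)(287) = 387

Divisors of 287: [1, 7, 41, 287]. For each d | 287:
  d = 1: σ(1) · 𝟙(287/1) = 1 · 1 = 1
  d = 7: σ(7) · 𝟙(287/7) = 8 · 1 = 8
  d = 41: σ(41) · 𝟙(287/41) = 42 · 1 = 42
  d = 287: σ(287) · 𝟙(287/287) = 336 · 1 = 336
Summing: (σ * 𝟙)(287) = 1 + 8 + 42 + 336 = 387.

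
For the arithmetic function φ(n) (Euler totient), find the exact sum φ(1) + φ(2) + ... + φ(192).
Σ_{n ≤ 192} φ(n) = 11230

Compute φ(n) for each 1 ≤ n ≤ 192: φ(1) = 1, φ(2) = 1, φ(3) = 2, φ(4) = 2, φ(5) = 4, φ(6) = 2, φ(7) = 6, φ(8) = 4, φ(9) = 6, φ(10) = 4, φ(11) = 10, φ(12) = 4, φ(13) = 12, φ(14) = 6, φ(15) = 8, φ(16) = 8, φ(17) = 16, φ(18) = 6, φ(19) = 18, φ(20) = 8, φ(21) = 12, φ(22) = 10, φ(23) = 22, φ(24) = 8, φ(25) = 20, φ(26) = 12, φ(27) = 18, φ(28) = 12, φ(29) = 28, φ(30) = 8, φ(31) = 30, φ(32) = 16, φ(33) = 20, φ(34) = 16, φ(35) = 24, φ(36) = 12, φ(37) = 36, φ(38) = 18, φ(39) = 24, φ(40) = 16, φ(41) = 40, φ(42) = 12, φ(43) = 42, φ(44) = 20, φ(45) = 24, φ(46) = 22, φ(47) = 46, φ(48) = 16, φ(49) = 42, φ(50) = 20, φ(51) = 32, φ(52) = 24, φ(53) = 52, φ(54) = 18, φ(55) = 40, φ(56) = 24, φ(57) = 36, φ(58) = 28, φ(59) = 58, φ(60) = 16, φ(61) = 60, φ(62) = 30, φ(63) = 36, φ(64) = 32, φ(65) = 48, φ(66) = 20, φ(67) = 66, φ(68) = 32, φ(69) = 44, φ(70) = 24, φ(71) = 70, φ(72) = 24, φ(73) = 72, φ(74) = 36, φ(75) = 40, φ(76) = 36, φ(77) = 60, φ(78) = 24, φ(79) = 78, φ(80) = 32, φ(81) = 54, φ(82) = 40, φ(83) = 82, φ(84) = 24, φ(85) = 64, φ(86) = 42, φ(87) = 56, φ(88) = 40, φ(89) = 88, φ(90) = 24, φ(91) = 72, φ(92) = 44, φ(93) = 60, φ(94) = 46, φ(95) = 72, φ(96) = 32, φ(97) = 96, φ(98) = 42, φ(99) = 60, φ(100) = 40, φ(101) = 100, φ(102) = 32, φ(103) = 102, φ(104) = 48, φ(105) = 48, φ(106) = 52, φ(107) = 106, φ(108) = 36, φ(109) = 108, φ(110) = 40, φ(111) = 72, φ(112) = 48, φ(113) = 112, φ(114) = 36, φ(115) = 88, φ(116) = 56, φ(117) = 72, φ(118) = 58, φ(119) = 96, φ(120) = 32, φ(121) = 110, φ(122) = 60, φ(123) = 80, φ(124) = 60, φ(125) = 100, φ(126) = 36, φ(127) = 126, φ(128) = 64, φ(129) = 84, φ(130) = 48, φ(131) = 130, φ(132) = 40, φ(133) = 108, φ(134) = 66, φ(135) = 72, φ(136) = 64, φ(137) = 136, φ(138) = 44, φ(139) = 138, φ(140) = 48, φ(141) = 92, φ(142) = 70, φ(143) = 120, φ(144) = 48, φ(145) = 112, φ(146) = 72, φ(147) = 84, φ(148) = 72, φ(149) = 148, φ(150) = 40, φ(151) = 150, φ(152) = 72, φ(153) = 96, φ(154) = 60, φ(155) = 120, φ(156) = 48, φ(157) = 156, φ(158) = 78, φ(159) = 104, φ(160) = 64, φ(161) = 132, φ(162) = 54, φ(163) = 162, φ(164) = 80, φ(165) = 80, φ(166) = 82, φ(167) = 166, φ(168) = 48, φ(169) = 156, φ(170) = 64, φ(171) = 108, φ(172) = 84, φ(173) = 172, φ(174) = 56, φ(175) = 120, φ(176) = 80, φ(177) = 116, φ(178) = 88, φ(179) = 178, φ(180) = 48, φ(181) = 180, φ(182) = 72, φ(183) = 120, φ(184) = 88, φ(185) = 144, φ(186) = 60, φ(187) = 160, φ(188) = 92, φ(189) = 108, φ(190) = 72, φ(191) = 190, φ(192) = 64. Summing all 192 values: 11230. (Average order: Σ_{n ≤ x} φ(n) ~ (3/π²) x². For x = 192, (3/π²)·192² ≈ 11205.31.)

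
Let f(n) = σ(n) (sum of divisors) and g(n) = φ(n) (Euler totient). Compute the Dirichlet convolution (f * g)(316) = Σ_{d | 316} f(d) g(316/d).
(σ * φ)(316) = 1896

Divisors of 316: [1, 2, 4, 79, 158, 316]. For each d | 316:
  d = 1: σ(1) · φ(316/1) = 1 · 156 = 156
  d = 2: σ(2) · φ(316/2) = 3 · 78 = 234
  d = 4: σ(4) · φ(316/4) = 7 · 78 = 546
  d = 79: σ(79) · φ(316/79) = 80 · 2 = 160
  d = 158: σ(158) · φ(316/158) = 240 · 1 = 240
  d = 316: σ(316) · φ(316/316) = 560 · 1 = 560
Summing: (σ * φ)(316) = 156 + 234 + 546 + 160 + 240 + 560 = 1896.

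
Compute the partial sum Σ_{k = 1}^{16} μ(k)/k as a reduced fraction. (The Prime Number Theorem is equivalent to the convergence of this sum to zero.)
Σ μ(k)/k = 304/5005

Values of μ(k) for 1 ≤ k ≤ 16: μ(1) = 1, μ(2) = -1, μ(3) = -1, μ(5) = -1, μ(6) = 1, μ(7) = -1, μ(10) = 1, μ(11) = -1, μ(13) = -1, μ(14) = 1, μ(15) = 1, with μ = 0 on non-squarefree integers. Summing μ(k)/k for k where μ(k) ≠ 0 gives 304/5005 ≈ 0.0607. (PNT ⟺ this sum → 0 as n → ∞.)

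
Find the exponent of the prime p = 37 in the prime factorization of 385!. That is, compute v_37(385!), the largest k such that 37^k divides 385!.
v_37(385!) = 10

Legendre's formula: v_p(n!) = Σ_{k ≥ 1} ⌊n / p^k⌋. For p = 37, n = 385, the terms are:
  ⌊385/37^1⌋ = ⌊385/37⌋ = 10
(the next term ⌊385/37^2⌋ = 0, terminating the sum). Summing: v_37(385!) = 10 = 10.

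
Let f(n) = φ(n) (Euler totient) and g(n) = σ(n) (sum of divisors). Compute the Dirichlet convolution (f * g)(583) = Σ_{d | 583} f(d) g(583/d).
(φ * σ)(583) = 2332

Divisors of 583: [1, 11, 53, 583]. For each d | 583:
  d = 1: φ(1) · σ(583/1) = 1 · 648 = 648
  d = 11: φ(11) · σ(583/11) = 10 · 54 = 540
  d = 53: φ(53) · σ(583/53) = 52 · 12 = 624
  d = 583: φ(583) · σ(583/583) = 520 · 1 = 520
Summing: (φ * σ)(583) = 648 + 540 + 624 + 520 = 2332.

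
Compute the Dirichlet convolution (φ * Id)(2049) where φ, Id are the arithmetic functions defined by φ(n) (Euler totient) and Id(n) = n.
(φ * Id)(2049) = 6825

Divisors of 2049: [1, 3, 683, 2049]. For each d | 2049:
  d = 1: φ(1) · Id(2049/1) = 1 · 2049 = 2049
  d = 3: φ(3) · Id(2049/3) = 2 · 683 = 1366
  d = 683: φ(683) · Id(2049/683) = 682 · 3 = 2046
  d = 2049: φ(2049) · Id(2049/2049) = 1364 · 1 = 1364
Summing: (φ * Id)(2049) = 2049 + 1366 + 2046 + 1364 = 6825.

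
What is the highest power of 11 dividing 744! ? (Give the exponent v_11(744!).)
v_11(744!) = 73

Legendre's formula: v_p(n!) = Σ_{k ≥ 1} ⌊n / p^k⌋. For p = 11, n = 744, the terms are:
  ⌊744/11^1⌋ = ⌊744/11⌋ = 67
  ⌊744/11^2⌋ = ⌊744/121⌋ = 6
(the next term ⌊744/11^3⌋ = 0, terminating the sum). Summing: v_11(744!) = 67 + 6 = 73.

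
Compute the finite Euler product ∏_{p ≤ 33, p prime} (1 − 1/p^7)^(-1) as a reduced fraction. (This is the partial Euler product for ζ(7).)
∏ = 37031956963631386906046525229438701635098769061332515193389940565625/36725327022248259763071767483224373757798563246158812707599806493184

The primes p ≤ 33 are [2, 3, 5, 7, 11, 13, 17, 19, 23, 29, 31]. For each prime, (1 − 1/p^7)^(-1) = p^7 / (p^7 − 1). The product is (1 − 1/2^7)^(-1), (1 − 1/3^7)^(-1), (1 − 1/5^7)^(-1), (1 − 1/7^7)^(-1), (1 − 1/11^7)^(-1), (1 − 1/13^7)^(-1), (1 − 1/17^7)^(-1), (1 − 1/19^7)^(-1), (1 − 1/23^7)^(-1), (1 − 1/29^7)^(-1), (1 − 1/31^7)^(-1) = ∏ p^7 / (p^7 − 1) = 37031956963631386906046525229438701635098769061332515193389940565625/36725327022248259763071767483224373757798563246158812707599806493184.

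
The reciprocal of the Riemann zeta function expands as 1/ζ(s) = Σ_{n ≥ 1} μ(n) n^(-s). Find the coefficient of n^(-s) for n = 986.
μ(986) = -1

Factor n = 986 = 2 · 17 · 29. μ(n) = 0 if any exponent ≥ 2 (not squarefree); otherwise μ(n) = (−1)^{ω(n)} where ω(n) is the number of distinct prime factors. Applying: μ(986) = -1.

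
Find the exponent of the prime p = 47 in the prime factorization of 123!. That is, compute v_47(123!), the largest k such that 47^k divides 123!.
v_47(123!) = 2

Legendre's formula: v_p(n!) = Σ_{k ≥ 1} ⌊n / p^k⌋. For p = 47, n = 123, the terms are:
  ⌊123/47^1⌋ = ⌊123/47⌋ = 2
(the next term ⌊123/47^2⌋ = 0, terminating the sum). Summing: v_47(123!) = 2 = 2.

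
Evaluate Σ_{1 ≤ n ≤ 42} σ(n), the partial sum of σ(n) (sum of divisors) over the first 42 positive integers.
Σ_{n ≤ 42} σ(n) = 1480

Compute σ(n) for each 1 ≤ n ≤ 42: σ(1) = 1, σ(2) = 3, σ(3) = 4, σ(4) = 7, σ(5) = 6, σ(6) = 12, σ(7) = 8, σ(8) = 15, σ(9) = 13, σ(10) = 18, σ(11) = 12, σ(12) = 28, σ(13) = 14, σ(14) = 24, σ(15) = 24, σ(16) = 31, σ(17) = 18, σ(18) = 39, σ(19) = 20, σ(20) = 42, σ(21) = 32, σ(22) = 36, σ(23) = 24, σ(24) = 60, σ(25) = 31, σ(26) = 42, σ(27) = 40, σ(28) = 56, σ(29) = 30, σ(30) = 72, σ(31) = 32, σ(32) = 63, σ(33) = 48, σ(34) = 54, σ(35) = 48, σ(36) = 91, σ(37) = 38, σ(38) = 60, σ(39) = 56, σ(40) = 90, σ(41) = 42, σ(42) = 96. Summing all 42 values: 1480. (Average order: Σ_{n ≤ x} σ(n) ~ (π²/12) x². For x = 42, (π²/12)·42² ≈ 1450.83.)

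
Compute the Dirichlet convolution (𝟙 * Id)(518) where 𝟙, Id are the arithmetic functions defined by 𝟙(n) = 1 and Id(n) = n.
(𝟙 * Id)(518) = 912

Divisors of 518: [1, 2, 7, 14, 37, 74, 259, 518]. For each d | 518:
  d = 1: 𝟙(1) · Id(518/1) = 1 · 518 = 518
  d = 2: 𝟙(2) · Id(518/2) = 1 · 259 = 259
  d = 7: 𝟙(7) · Id(518/7) = 1 · 74 = 74
  d = 14: 𝟙(14) · Id(518/14) = 1 · 37 = 37
  d = 37: 𝟙(37) · Id(518/37) = 1 · 14 = 14
  d = 74: 𝟙(74) · Id(518/74) = 1 · 7 = 7
  d = 259: 𝟙(259) · Id(518/259) = 1 · 2 = 2
  d = 518: 𝟙(518) · Id(518/518) = 1 · 1 = 1
Summing: (𝟙 * Id)(518) = 518 + 259 + 74 + 37 + 14 + 7 + 2 + 1 = 912.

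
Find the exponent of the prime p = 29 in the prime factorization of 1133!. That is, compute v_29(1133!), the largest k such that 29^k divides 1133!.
v_29(1133!) = 40

Legendre's formula: v_p(n!) = Σ_{k ≥ 1} ⌊n / p^k⌋. For p = 29, n = 1133, the terms are:
  ⌊1133/29^1⌋ = ⌊1133/29⌋ = 39
  ⌊1133/29^2⌋ = ⌊1133/841⌋ = 1
(the next term ⌊1133/29^3⌋ = 0, terminating the sum). Summing: v_29(1133!) = 39 + 1 = 40.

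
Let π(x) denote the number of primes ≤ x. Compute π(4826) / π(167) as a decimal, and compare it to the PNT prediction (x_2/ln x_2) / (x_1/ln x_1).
π(4826)/π(167) = 649/39 ≈ 16.6410;  PNT prediction ≈ 17.4375.

π(167) = 39 and π(4826) = 649, so π(4826)/π(167) ≈ 16.6410. The PNT-predicted ratio is (4826/ln(4826)) / (167/ln(167)) ≈ 17.4375. The two agree to within a few percent, as expected.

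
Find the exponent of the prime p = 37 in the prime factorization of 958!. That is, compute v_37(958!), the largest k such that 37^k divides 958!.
v_37(958!) = 25

Legendre's formula: v_p(n!) = Σ_{k ≥ 1} ⌊n / p^k⌋. For p = 37, n = 958, the terms are:
  ⌊958/37^1⌋ = ⌊958/37⌋ = 25
(the next term ⌊958/37^2⌋ = 0, terminating the sum). Summing: v_37(958!) = 25 = 25.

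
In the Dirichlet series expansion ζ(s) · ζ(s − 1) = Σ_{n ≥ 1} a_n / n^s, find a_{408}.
σ(408) = 1080

In the product (Σ m^0/m^s)(Σ k / k^s) = Σ (Σ_{d | n} d) / n^s, the coefficient of 1/n^s is σ(n) = Σ_{d | n} d. For n = 408, divisors are [1, 2, 3, 4, 6, 8, 12, 17, 24, 34, 51, 68, 102, 136, 204, 408]; summing: σ(408) = 1080.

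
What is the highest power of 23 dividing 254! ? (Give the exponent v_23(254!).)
v_23(254!) = 11

Legendre's formula: v_p(n!) = Σ_{k ≥ 1} ⌊n / p^k⌋. For p = 23, n = 254, the terms are:
  ⌊254/23^1⌋ = ⌊254/23⌋ = 11
(the next term ⌊254/23^2⌋ = 0, terminating the sum). Summing: v_23(254!) = 11 = 11.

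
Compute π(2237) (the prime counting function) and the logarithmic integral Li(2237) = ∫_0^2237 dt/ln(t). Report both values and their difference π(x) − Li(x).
π(2237) = 332;  Li(2237) ≈ 345.76;  π(x) − Li(x) ≈ -13.76.

Direct count of primes ≤ 2237 gives π(2237) = 332. Numerical evaluation of the logarithmic integral gives Li(2237) ≈ 345.76. The difference π(x) − Li(x) ≈ -13.76 is typically negative for small/moderate x (Li(x) overestimates), though Littlewood's theorem shows this sign changes infinitely often.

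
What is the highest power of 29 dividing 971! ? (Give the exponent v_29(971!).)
v_29(971!) = 34

Legendre's formula: v_p(n!) = Σ_{k ≥ 1} ⌊n / p^k⌋. For p = 29, n = 971, the terms are:
  ⌊971/29^1⌋ = ⌊971/29⌋ = 33
  ⌊971/29^2⌋ = ⌊971/841⌋ = 1
(the next term ⌊971/29^3⌋ = 0, terminating the sum). Summing: v_29(971!) = 33 + 1 = 34.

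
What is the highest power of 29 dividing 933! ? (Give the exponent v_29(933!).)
v_29(933!) = 33

Legendre's formula: v_p(n!) = Σ_{k ≥ 1} ⌊n / p^k⌋. For p = 29, n = 933, the terms are:
  ⌊933/29^1⌋ = ⌊933/29⌋ = 32
  ⌊933/29^2⌋ = ⌊933/841⌋ = 1
(the next term ⌊933/29^3⌋ = 0, terminating the sum). Summing: v_29(933!) = 32 + 1 = 33.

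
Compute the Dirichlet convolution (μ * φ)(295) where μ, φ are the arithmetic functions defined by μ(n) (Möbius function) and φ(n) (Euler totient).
(μ * φ)(295) = 171

Divisors of 295: [1, 5, 59, 295]. For each d | 295:
  d = 1: μ(1) · φ(295/1) = 1 · 232 = 232
  d = 5: μ(5) · φ(295/5) = -1 · 58 = -58
  d = 59: μ(59) · φ(295/59) = -1 · 4 = -4
  d = 295: μ(295) · φ(295/295) = 1 · 1 = 1
Summing: (μ * φ)(295) = 232 + -58 + -4 + 1 = 171.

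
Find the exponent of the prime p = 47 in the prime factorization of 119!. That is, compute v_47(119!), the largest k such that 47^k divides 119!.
v_47(119!) = 2

Legendre's formula: v_p(n!) = Σ_{k ≥ 1} ⌊n / p^k⌋. For p = 47, n = 119, the terms are:
  ⌊119/47^1⌋ = ⌊119/47⌋ = 2
(the next term ⌊119/47^2⌋ = 0, terminating the sum). Summing: v_47(119!) = 2 = 2.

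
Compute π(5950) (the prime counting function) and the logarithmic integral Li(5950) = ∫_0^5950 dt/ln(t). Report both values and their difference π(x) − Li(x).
π(5950) = 780;  Li(5950) ≈ 794.66;  π(x) − Li(x) ≈ -14.66.

Direct count of primes ≤ 5950 gives π(5950) = 780. Numerical evaluation of the logarithmic integral gives Li(5950) ≈ 794.66. The difference π(x) − Li(x) ≈ -14.66 is typically negative for small/moderate x (Li(x) overestimates), though Littlewood's theorem shows this sign changes infinitely often.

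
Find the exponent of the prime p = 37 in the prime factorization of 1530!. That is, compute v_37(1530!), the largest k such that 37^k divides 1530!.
v_37(1530!) = 42

Legendre's formula: v_p(n!) = Σ_{k ≥ 1} ⌊n / p^k⌋. For p = 37, n = 1530, the terms are:
  ⌊1530/37^1⌋ = ⌊1530/37⌋ = 41
  ⌊1530/37^2⌋ = ⌊1530/1369⌋ = 1
(the next term ⌊1530/37^3⌋ = 0, terminating the sum). Summing: v_37(1530!) = 41 + 1 = 42.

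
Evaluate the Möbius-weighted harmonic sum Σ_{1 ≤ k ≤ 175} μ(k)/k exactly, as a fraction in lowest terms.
Σ μ(k)/k = -291895861671370214401988773976597804369856804354890517841750669749/27764983964554203230141949225149376041830084932479143674493613998285

Values of μ(k) for 1 ≤ k ≤ 175: μ(1) = 1, μ(2) = -1, μ(3) = -1, μ(5) = -1, μ(6) = 1, μ(7) = -1, μ(10) = 1, μ(11) = -1, μ(13) = -1, μ(14) = 1, μ(15) = 1, μ(17) = -1, μ(19) = -1, μ(21) = 1, μ(22) = 1, μ(23) = -1, μ(26) = 1, μ(29) = -1, μ(30) = -1, μ(31) = -1, μ(33) = 1, μ(34) = 1, μ(35) = 1, μ(37) = -1, μ(38) = 1, μ(39) = 1, μ(41) = -1, μ(42) = -1, μ(43) = -1, μ(46) = 1, μ(47) = -1, μ(51) = 1, μ(53) = -1, μ(55) = 1, μ(57) = 1, μ(58) = 1, μ(59) = -1, μ(61) = -1, μ(62) = 1, μ(65) = 1, μ(66) = -1, μ(67) = -1, μ(69) = 1, μ(70) = -1, μ(71) = -1, μ(73) = -1, μ(74) = 1, μ(77) = 1, μ(78) = -1, μ(79) = -1, μ(82) = 1, μ(83) = -1, μ(85) = 1, μ(86) = 1, μ(87) = 1, μ(89) = -1, μ(91) = 1, μ(93) = 1, μ(94) = 1, μ(95) = 1, μ(97) = -1, μ(101) = -1, μ(102) = -1, μ(103) = -1, μ(105) = -1, μ(106) = 1, μ(107) = -1, μ(109) = -1, μ(110) = -1, μ(111) = 1, μ(113) = -1, μ(114) = -1, μ(115) = 1, μ(118) = 1, μ(119) = 1, μ(122) = 1, μ(123) = 1, μ(127) = -1, μ(129) = 1, μ(130) = -1, μ(131) = -1, μ(133) = 1, μ(134) = 1, μ(137) = -1, μ(138) = -1, μ(139) = -1, μ(141) = 1, μ(142) = 1, μ(143) = 1, μ(145) = 1, μ(146) = 1, μ(149) = -1, μ(151) = -1, μ(154) = -1, μ(155) = 1, μ(157) = -1, μ(158) = 1, μ(159) = 1, μ(161) = 1, μ(163) = -1, μ(165) = -1, μ(166) = 1, μ(167) = -1, μ(170) = -1, μ(173) = -1, μ(174) = -1, with μ = 0 on non-squarefree integers. Summing μ(k)/k for k where μ(k) ≠ 0 gives -291895861671370214401988773976597804369856804354890517841750669749/27764983964554203230141949225149376041830084932479143674493613998285 ≈ -0.0105. (PNT ⟺ this sum → 0 as n → ∞.)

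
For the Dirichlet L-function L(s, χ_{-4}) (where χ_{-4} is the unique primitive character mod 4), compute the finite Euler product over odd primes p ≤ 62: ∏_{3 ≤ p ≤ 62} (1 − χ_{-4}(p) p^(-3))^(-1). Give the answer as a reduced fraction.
∏ = 126115667482028600084463789626710364805572778792731/130156894276470431285217911893722225289762827141120

The odd primes p ≤ 62 are [3, 5, 7, 11, 13, 17, 19, 23, 29, 31, 37, 41, 43, 47, 53, 59, 61]. For each, χ(p) = 1 if p ≡ 1 mod 4, χ(p) = −1 if p ≡ 3 mod 4. Taking (1 − χ(p)/p^3)^(-1) = p^3/(p^3 − χ(p)): (1 − (-1)/3^3)^(-1) · (1 − (1)/5^3)^(-1) · (1 − (-1)/7^3)^(-1) · (1 − (-1)/11^3)^(-1) · (1 − (1)/13^3)^(-1) · (1 − (1)/17^3)^(-1) · (1 − (-1)/19^3)^(-1) · (1 − (-1)/23^3)^(-1) · (1 − (1)/29^3)^(-1) · (1 − (-1)/31^3)^(-1) · (1 − (1)/37^3)^(-1) · (1 − (1)/41^3)^(-1) · (1 − (-1)/43^3)^(-1) · (1 − (-1)/47^3)^(-1) · (1 − (1)/53^3)^(-1) · (1 − (-1)/59^3)^(-1) · (1 − (1)/61^3)^(-1) = 126115667482028600084463789626710364805572778792731/130156894276470431285217911893722225289762827141120.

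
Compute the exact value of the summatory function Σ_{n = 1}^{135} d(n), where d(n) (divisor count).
Σ_{n ≤ 135} d(n) = 687

Compute d(n) for each 1 ≤ n ≤ 135: d(1) = 1, d(2) = 2, d(3) = 2, d(4) = 3, d(5) = 2, d(6) = 4, d(7) = 2, d(8) = 4, d(9) = 3, d(10) = 4, d(11) = 2, d(12) = 6, d(13) = 2, d(14) = 4, d(15) = 4, d(16) = 5, d(17) = 2, d(18) = 6, d(19) = 2, d(20) = 6, d(21) = 4, d(22) = 4, d(23) = 2, d(24) = 8, d(25) = 3, d(26) = 4, d(27) = 4, d(28) = 6, d(29) = 2, d(30) = 8, d(31) = 2, d(32) = 6, d(33) = 4, d(34) = 4, d(35) = 4, d(36) = 9, d(37) = 2, d(38) = 4, d(39) = 4, d(40) = 8, d(41) = 2, d(42) = 8, d(43) = 2, d(44) = 6, d(45) = 6, d(46) = 4, d(47) = 2, d(48) = 10, d(49) = 3, d(50) = 6, d(51) = 4, d(52) = 6, d(53) = 2, d(54) = 8, d(55) = 4, d(56) = 8, d(57) = 4, d(58) = 4, d(59) = 2, d(60) = 12, d(61) = 2, d(62) = 4, d(63) = 6, d(64) = 7, d(65) = 4, d(66) = 8, d(67) = 2, d(68) = 6, d(69) = 4, d(70) = 8, d(71) = 2, d(72) = 12, d(73) = 2, d(74) = 4, d(75) = 6, d(76) = 6, d(77) = 4, d(78) = 8, d(79) = 2, d(80) = 10, d(81) = 5, d(82) = 4, d(83) = 2, d(84) = 12, d(85) = 4, d(86) = 4, d(87) = 4, d(88) = 8, d(89) = 2, d(90) = 12, d(91) = 4, d(92) = 6, d(93) = 4, d(94) = 4, d(95) = 4, d(96) = 12, d(97) = 2, d(98) = 6, d(99) = 6, d(100) = 9, d(101) = 2, d(102) = 8, d(103) = 2, d(104) = 8, d(105) = 8, d(106) = 4, d(107) = 2, d(108) = 12, d(109) = 2, d(110) = 8, d(111) = 4, d(112) = 10, d(113) = 2, d(114) = 8, d(115) = 4, d(116) = 6, d(117) = 6, d(118) = 4, d(119) = 4, d(120) = 16, d(121) = 3, d(122) = 4, d(123) = 4, d(124) = 6, d(125) = 4, d(126) = 12, d(127) = 2, d(128) = 8, d(129) = 4, d(130) = 8, d(131) = 2, d(132) = 12, d(133) = 4, d(134) = 4, d(135) = 8. Summing all 135 values: 687. (Dirichlet's divisor formula: Σ_{n ≤ x} d(n) = x ln(x) + (2γ − 1) x + O(√x). For x = 135, the asymptotic estimate is ≈ 683.06.)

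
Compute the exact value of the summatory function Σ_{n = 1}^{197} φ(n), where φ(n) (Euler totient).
Σ_{n ≤ 197} φ(n) = 11894

Compute φ(n) for each 1 ≤ n ≤ 197: φ(1) = 1, φ(2) = 1, φ(3) = 2, φ(4) = 2, φ(5) = 4, φ(6) = 2, φ(7) = 6, φ(8) = 4, φ(9) = 6, φ(10) = 4, φ(11) = 10, φ(12) = 4, φ(13) = 12, φ(14) = 6, φ(15) = 8, φ(16) = 8, φ(17) = 16, φ(18) = 6, φ(19) = 18, φ(20) = 8, φ(21) = 12, φ(22) = 10, φ(23) = 22, φ(24) = 8, φ(25) = 20, φ(26) = 12, φ(27) = 18, φ(28) = 12, φ(29) = 28, φ(30) = 8, φ(31) = 30, φ(32) = 16, φ(33) = 20, φ(34) = 16, φ(35) = 24, φ(36) = 12, φ(37) = 36, φ(38) = 18, φ(39) = 24, φ(40) = 16, φ(41) = 40, φ(42) = 12, φ(43) = 42, φ(44) = 20, φ(45) = 24, φ(46) = 22, φ(47) = 46, φ(48) = 16, φ(49) = 42, φ(50) = 20, φ(51) = 32, φ(52) = 24, φ(53) = 52, φ(54) = 18, φ(55) = 40, φ(56) = 24, φ(57) = 36, φ(58) = 28, φ(59) = 58, φ(60) = 16, φ(61) = 60, φ(62) = 30, φ(63) = 36, φ(64) = 32, φ(65) = 48, φ(66) = 20, φ(67) = 66, φ(68) = 32, φ(69) = 44, φ(70) = 24, φ(71) = 70, φ(72) = 24, φ(73) = 72, φ(74) = 36, φ(75) = 40, φ(76) = 36, φ(77) = 60, φ(78) = 24, φ(79) = 78, φ(80) = 32, φ(81) = 54, φ(82) = 40, φ(83) = 82, φ(84) = 24, φ(85) = 64, φ(86) = 42, φ(87) = 56, φ(88) = 40, φ(89) = 88, φ(90) = 24, φ(91) = 72, φ(92) = 44, φ(93) = 60, φ(94) = 46, φ(95) = 72, φ(96) = 32, φ(97) = 96, φ(98) = 42, φ(99) = 60, φ(100) = 40, φ(101) = 100, φ(102) = 32, φ(103) = 102, φ(104) = 48, φ(105) = 48, φ(106) = 52, φ(107) = 106, φ(108) = 36, φ(109) = 108, φ(110) = 40, φ(111) = 72, φ(112) = 48, φ(113) = 112, φ(114) = 36, φ(115) = 88, φ(116) = 56, φ(117) = 72, φ(118) = 58, φ(119) = 96, φ(120) = 32, φ(121) = 110, φ(122) = 60, φ(123) = 80, φ(124) = 60, φ(125) = 100, φ(126) = 36, φ(127) = 126, φ(128) = 64, φ(129) = 84, φ(130) = 48, φ(131) = 130, φ(132) = 40, φ(133) = 108, φ(134) = 66, φ(135) = 72, φ(136) = 64, φ(137) = 136, φ(138) = 44, φ(139) = 138, φ(140) = 48, φ(141) = 92, φ(142) = 70, φ(143) = 120, φ(144) = 48, φ(145) = 112, φ(146) = 72, φ(147) = 84, φ(148) = 72, φ(149) = 148, φ(150) = 40, φ(151) = 150, φ(152) = 72, φ(153) = 96, φ(154) = 60, φ(155) = 120, φ(156) = 48, φ(157) = 156, φ(158) = 78, φ(159) = 104, φ(160) = 64, φ(161) = 132, φ(162) = 54, φ(163) = 162, φ(164) = 80, φ(165) = 80, φ(166) = 82, φ(167) = 166, φ(168) = 48, φ(169) = 156, φ(170) = 64, φ(171) = 108, φ(172) = 84, φ(173) = 172, φ(174) = 56, φ(175) = 120, φ(176) = 80, φ(177) = 116, φ(178) = 88, φ(179) = 178, φ(180) = 48, φ(181) = 180, φ(182) = 72, φ(183) = 120, φ(184) = 88, φ(185) = 144, φ(186) = 60, φ(187) = 160, φ(188) = 92, φ(189) = 108, φ(190) = 72, φ(191) = 190, φ(192) = 64, φ(193) = 192, φ(194) = 96, φ(195) = 96, φ(196) = 84, φ(197) = 196. Summing all 197 values: 11894. (Average order: Σ_{n ≤ x} φ(n) ~ (3/π²) x². For x = 197, (3/π²)·197² ≈ 11796.52.)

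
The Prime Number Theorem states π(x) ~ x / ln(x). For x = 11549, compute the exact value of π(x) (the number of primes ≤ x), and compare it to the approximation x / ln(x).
π(11549) = 1391;  x/ln(x) ≈ 1234.61;  relative error ≈ 11.24%.

Directly count primes up to 11549: π(11549) = 1391. The PNT approximation gives 11549/ln(11549) ≈ 11549/9.35435 ≈ 1234.61. Relative error (π(x) − x/ln(x)) / π(x) ≈ 11.24%; the approximation is known to undercount slightly (Li(x) is a better estimate).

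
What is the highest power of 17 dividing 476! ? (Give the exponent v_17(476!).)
v_17(476!) = 29

Legendre's formula: v_p(n!) = Σ_{k ≥ 1} ⌊n / p^k⌋. For p = 17, n = 476, the terms are:
  ⌊476/17^1⌋ = ⌊476/17⌋ = 28
  ⌊476/17^2⌋ = ⌊476/289⌋ = 1
(the next term ⌊476/17^3⌋ = 0, terminating the sum). Summing: v_17(476!) = 28 + 1 = 29.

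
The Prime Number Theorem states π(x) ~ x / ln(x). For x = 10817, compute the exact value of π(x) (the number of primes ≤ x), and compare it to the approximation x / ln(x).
π(10817) = 1315;  x/ln(x) ≈ 1164.51;  relative error ≈ 11.44%.

Directly count primes up to 10817: π(10817) = 1315. The PNT approximation gives 10817/ln(10817) ≈ 10817/9.28887 ≈ 1164.51. Relative error (π(x) − x/ln(x)) / π(x) ≈ 11.44%; the approximation is known to undercount slightly (Li(x) is a better estimate).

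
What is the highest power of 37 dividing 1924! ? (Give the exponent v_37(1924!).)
v_37(1924!) = 53

Legendre's formula: v_p(n!) = Σ_{k ≥ 1} ⌊n / p^k⌋. For p = 37, n = 1924, the terms are:
  ⌊1924/37^1⌋ = ⌊1924/37⌋ = 52
  ⌊1924/37^2⌋ = ⌊1924/1369⌋ = 1
(the next term ⌊1924/37^3⌋ = 0, terminating the sum). Summing: v_37(1924!) = 52 + 1 = 53.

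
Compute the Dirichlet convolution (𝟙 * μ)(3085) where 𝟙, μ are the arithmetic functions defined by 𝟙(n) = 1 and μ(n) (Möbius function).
(𝟙 * μ)(3085) = 0

Divisors of 3085: [1, 5, 617, 3085]. For each d | 3085:
  d = 1: 𝟙(1) · μ(3085/1) = 1 · 1 = 1
  d = 5: 𝟙(5) · μ(3085/5) = 1 · -1 = -1
  d = 617: 𝟙(617) · μ(3085/617) = 1 · -1 = -1
  d = 3085: 𝟙(3085) · μ(3085/3085) = 1 · 1 = 1
Summing: (𝟙 * μ)(3085) = 1 + -1 + -1 + 1 = 0.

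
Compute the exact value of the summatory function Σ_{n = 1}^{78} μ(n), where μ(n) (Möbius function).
Σ_{n ≤ 78} μ(n) = -3

Compute μ(n) for each 1 ≤ n ≤ 78: μ(1) = 1, μ(2) = -1, μ(3) = -1, μ(4) = 0, μ(5) = -1, μ(6) = 1, μ(7) = -1, μ(8) = 0, μ(9) = 0, μ(10) = 1, μ(11) = -1, μ(12) = 0, μ(13) = -1, μ(14) = 1, μ(15) = 1, μ(16) = 0, μ(17) = -1, μ(18) = 0, μ(19) = -1, μ(20) = 0, μ(21) = 1, μ(22) = 1, μ(23) = -1, μ(24) = 0, μ(25) = 0, μ(26) = 1, μ(27) = 0, μ(28) = 0, μ(29) = -1, μ(30) = -1, μ(31) = -1, μ(32) = 0, μ(33) = 1, μ(34) = 1, μ(35) = 1, μ(36) = 0, μ(37) = -1, μ(38) = 1, μ(39) = 1, μ(40) = 0, μ(41) = -1, μ(42) = -1, μ(43) = -1, μ(44) = 0, μ(45) = 0, μ(46) = 1, μ(47) = -1, μ(48) = 0, μ(49) = 0, μ(50) = 0, μ(51) = 1, μ(52) = 0, μ(53) = -1, μ(54) = 0, μ(55) = 1, μ(56) = 0, μ(57) = 1, μ(58) = 1, μ(59) = -1, μ(60) = 0, μ(61) = -1, μ(62) = 1, μ(63) = 0, μ(64) = 0, μ(65) = 1, μ(66) = -1, μ(67) = -1, μ(68) = 0, μ(69) = 1, μ(70) = -1, μ(71) = -1, μ(72) = 0, μ(73) = -1, μ(74) = 1, μ(75) = 0, μ(76) = 0, μ(77) = 1, μ(78) = -1. Summing all 78 values: -3. (Mertens function M(x) = Σ_{n ≤ x} μ(n); on average M(x) should be small (PNT ⟺ M(x) = o(x)).)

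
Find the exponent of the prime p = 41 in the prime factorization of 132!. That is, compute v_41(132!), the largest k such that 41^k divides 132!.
v_41(132!) = 3

Legendre's formula: v_p(n!) = Σ_{k ≥ 1} ⌊n / p^k⌋. For p = 41, n = 132, the terms are:
  ⌊132/41^1⌋ = ⌊132/41⌋ = 3
(the next term ⌊132/41^2⌋ = 0, terminating the sum). Summing: v_41(132!) = 3 = 3.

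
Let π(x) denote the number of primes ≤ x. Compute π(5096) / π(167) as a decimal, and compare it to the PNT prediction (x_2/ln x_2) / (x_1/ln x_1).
π(5096)/π(167) = 680/39 ≈ 17.4359;  PNT prediction ≈ 18.2956.

π(167) = 39 and π(5096) = 680, so π(5096)/π(167) ≈ 17.4359. The PNT-predicted ratio is (5096/ln(5096)) / (167/ln(167)) ≈ 18.2956. The two agree to within a few percent, as expected.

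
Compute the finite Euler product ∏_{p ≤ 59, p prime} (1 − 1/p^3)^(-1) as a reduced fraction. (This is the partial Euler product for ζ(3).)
∏ = 115000146464778681614198126342037237932886401/95672294696528702067767313816624165235458048

The primes p ≤ 59 are [2, 3, 5, 7, 11, 13, 17, 19, 23, 29, 31, 37, 41, 43, 47, 53, 59]. For each prime, (1 − 1/p^3)^(-1) = p^3 / (p^3 − 1). The product is (1 − 1/2^3)^(-1), (1 − 1/3^3)^(-1), (1 − 1/5^3)^(-1), (1 − 1/7^3)^(-1), (1 − 1/11^3)^(-1), (1 − 1/13^3)^(-1), (1 − 1/17^3)^(-1), (1 − 1/19^3)^(-1), (1 − 1/23^3)^(-1), (1 − 1/29^3)^(-1), (1 − 1/31^3)^(-1), (1 − 1/37^3)^(-1), (1 − 1/41^3)^(-1), (1 − 1/43^3)^(-1), (1 − 1/47^3)^(-1), (1 − 1/53^3)^(-1), (1 − 1/59^3)^(-1) = ∏ p^3 / (p^3 − 1) = 115000146464778681614198126342037237932886401/95672294696528702067767313816624165235458048.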